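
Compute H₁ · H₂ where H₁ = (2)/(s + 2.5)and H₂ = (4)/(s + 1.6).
Series: H = H₁ · H₂ = (n₁·n₂)/(d₁·d₂).
Num: n₁·n₂ = 8. Den: d₁·d₂ = s^2 + 4.1*s + 4.
H(s) = (8)/(s^2 + 4.1*s + 4)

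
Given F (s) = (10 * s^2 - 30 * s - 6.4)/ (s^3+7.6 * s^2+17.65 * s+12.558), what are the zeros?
Set numerator = 0: 10*s^2 - 30*s - 6.4 = 10*(s + 0.2)(s - 3.2) = 0 → Zeros: -0.2, 3.2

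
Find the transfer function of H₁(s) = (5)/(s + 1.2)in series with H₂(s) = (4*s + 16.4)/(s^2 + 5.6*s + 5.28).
Series: H = H₁ · H₂ = (n₁·n₂)/(d₁·d₂).
Num: n₁·n₂ = 20*s + 82. Den: d₁·d₂ = s^3 + 6.8*s^2 + 12*s + 6.336.
H(s) = (20*s + 82)/(s^3 + 6.8*s^2 + 12*s + 6.336)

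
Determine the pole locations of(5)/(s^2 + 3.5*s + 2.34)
Set denominator = 0: s^2 + 3.5*s + 2.34 = (s + 0.9)(s + 2.6) = 0 → Poles: -0.9, -2.6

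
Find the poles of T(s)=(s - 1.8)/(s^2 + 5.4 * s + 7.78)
Set denominator = 0: s^2 + 5.4*s + 7.78 = 0 → Poles: -2.7 + 0.7j, -2.7 - 0.7j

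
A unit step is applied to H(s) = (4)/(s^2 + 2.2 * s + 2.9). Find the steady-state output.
FVT: lim_{t→∞} y(t) = lim_{s→0} s*Y(s) where Y(s) = H(s)/s.
= lim_{s→0} H(s) = H(0) = num(0)/den(0) = 4/2.9 = 1.379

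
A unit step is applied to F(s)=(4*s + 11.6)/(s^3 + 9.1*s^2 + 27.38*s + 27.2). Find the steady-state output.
FVT: lim_{t→∞} y(t) = lim_{s→0} s*Y(s) where Y(s) = F(s)/s.
= lim_{s→0} F(s) = F(0) = num(0)/den(0) = 11.6/27.2 = 0.4265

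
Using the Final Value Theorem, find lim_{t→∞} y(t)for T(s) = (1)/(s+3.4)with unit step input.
FVT: lim_{t→∞} y(t) = lim_{s→0} s*Y(s) where Y(s) = T(s)/s.
= lim_{s→0} T(s) = T(0) = num(0)/den(0) = 1/3.4 = 0.2941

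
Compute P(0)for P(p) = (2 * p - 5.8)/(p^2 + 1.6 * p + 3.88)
DC gain = P(0) = num(0)/den(0) = -5.8/3.88 = -1.495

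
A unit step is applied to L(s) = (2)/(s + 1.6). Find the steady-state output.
FVT: lim_{t→∞} y(t) = lim_{s→0} s*Y(s) where Y(s) = L(s)/s.
= lim_{s→0} L(s) = L(0) = num(0)/den(0) = 2/1.6 = 1.25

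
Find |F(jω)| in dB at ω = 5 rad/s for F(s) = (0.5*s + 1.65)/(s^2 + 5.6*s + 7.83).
Substitute s = j*5: F(j5) = 0.0386255 - 0.0826143j.
|F(j5)| = sqrt(Re² + Im²) = 0.0912.
20*log₁₀(0.0912) = -20.80 dB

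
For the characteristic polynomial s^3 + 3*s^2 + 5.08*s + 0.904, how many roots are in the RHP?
s^3 + 3*s^2 + 5.08*s + 0.904 = (s + 0.2)(s^2 + 2.8*s + 4.52). Poles: -0.2, -1.4 + 1.6j, -1.4 - 1.6j. RHP poles (Re>0): 0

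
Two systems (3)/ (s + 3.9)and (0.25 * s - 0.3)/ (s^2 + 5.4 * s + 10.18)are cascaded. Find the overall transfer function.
Series: H = H₁ · H₂ = (n₁·n₂)/(d₁·d₂).
Num: n₁·n₂ = 0.75*s - 0.9. Den: d₁·d₂ = s^3 + 9.3*s^2 + 31.24*s + 39.702.
H(s) = (0.75*s - 0.9)/(s^3 + 9.3*s^2 + 31.24*s + 39.702)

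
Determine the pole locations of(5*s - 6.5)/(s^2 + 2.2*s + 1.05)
Set denominator = 0: s^2 + 2.2*s + 1.05 = (s + 1.5)(s + 0.7) = 0 → Poles: -0.7, -1.5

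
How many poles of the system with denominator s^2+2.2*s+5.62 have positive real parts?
Poles: -1.1 + 2.1j, -1.1 - 2.1j. RHP poles (Re>0): 0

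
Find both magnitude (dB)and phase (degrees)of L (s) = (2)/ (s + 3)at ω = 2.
Substitute s = j*2: L(j2) = 0.461538 - 0.307692j.
|L| = 20*log₁₀(sqrt(Re²+Im²)) = -5.12 dB.
∠L = atan2(Im, Re) = -33.69°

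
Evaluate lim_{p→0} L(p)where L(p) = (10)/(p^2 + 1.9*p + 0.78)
DC gain = L(0) = num(0)/den(0) = 10/0.78 = 12.82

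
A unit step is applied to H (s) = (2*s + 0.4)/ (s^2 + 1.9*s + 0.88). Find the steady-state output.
FVT: lim_{t→∞} y(t) = lim_{s→0} s*Y(s) where Y(s) = H(s)/s.
= lim_{s→0} H(s) = H(0) = num(0)/den(0) = 0.4/0.88 = 0.4545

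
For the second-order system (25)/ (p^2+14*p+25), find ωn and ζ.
Standard form: ωn²/(p²+2ζωn·p+ωn²).
const=25=ωn² → ωn=5, p coeff=14=2ζωn → ζ=1.4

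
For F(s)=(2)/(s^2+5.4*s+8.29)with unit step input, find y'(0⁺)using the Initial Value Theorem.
IVT: y'(0⁺) = lim_{s→∞} s²·Y(s) = lim_{s→∞} s·F(s).
deg(num) = 0, deg(den) = 2, relative degree = 2 ≥ 2, so s·F(s) → 0. Initial slope = 0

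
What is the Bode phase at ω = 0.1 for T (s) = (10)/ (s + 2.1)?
Substitute s = j*0.1: T(j0.1) = 4.75113 - 0.226244j.
∠T(j0.1) = atan2(Im, Re) = atan2(-0.226244, 4.75113) = -2.73°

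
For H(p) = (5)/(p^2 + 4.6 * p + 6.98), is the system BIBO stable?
Denominator: p^2 + 4.6*p + 6.98. Poles: -2.3 + 1.3j, -2.3 - 1.3j. All Re(p)<0: Yes (stable)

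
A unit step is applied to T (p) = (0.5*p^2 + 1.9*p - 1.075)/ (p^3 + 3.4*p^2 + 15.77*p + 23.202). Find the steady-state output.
FVT: lim_{t→∞} y(t) = lim_{p→0} p*Y(p) where Y(p) = T(p)/p.
= lim_{p→0} T(p) = T(0) = num(0)/den(0) = -1.075/23.202 = -0.04633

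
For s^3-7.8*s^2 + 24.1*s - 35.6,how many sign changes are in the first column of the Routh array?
Routh array:
s^3: [1, 24.1]; s^2: [-7.8, -35.6]; s^1: [19.5359]; s^0: [-35.6]
First column: [1, -7.8, 19.5359, -35.6]. Sign changes = 3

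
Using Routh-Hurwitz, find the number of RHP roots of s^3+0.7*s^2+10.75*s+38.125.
Routh array:
s^3: [1, 10.75]; s^2: [0.7, 38.125]; s^1: [-43.7143]; s^0: [38.125]
First column: [1, 0.7, -43.7143, 38.125]. Sign changes = RHP roots = 2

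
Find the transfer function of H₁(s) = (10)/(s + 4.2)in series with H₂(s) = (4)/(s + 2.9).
Series: H = H₁ · H₂ = (n₁·n₂)/(d₁·d₂).
Num: n₁·n₂ = 40. Den: d₁·d₂ = s^2 + 7.1*s + 12.18.
H(s) = (40)/(s^2 + 7.1*s + 12.18)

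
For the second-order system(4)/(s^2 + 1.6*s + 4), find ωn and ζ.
Standard form: ωn²/(s²+2ζωn·s+ωn²).
const=4=ωn² → ωn=2, s coeff=1.6=2ζωn → ζ=0.4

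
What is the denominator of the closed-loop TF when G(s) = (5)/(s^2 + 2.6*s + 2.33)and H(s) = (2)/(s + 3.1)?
Characteristic poly = G_den * H_den + G_num * H_num = (s^3 + 5.7*s^2 + 10.39*s + 7.223) + (10) = s^3 + 5.7*s^2 + 10.39*s + 17.223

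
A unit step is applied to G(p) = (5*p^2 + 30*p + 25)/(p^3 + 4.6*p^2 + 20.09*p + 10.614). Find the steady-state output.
FVT: lim_{t→∞} y(t) = lim_{p→0} p*Y(p) where Y(p) = G(p)/p.
= lim_{p→0} G(p) = G(0) = num(0)/den(0) = 25/10.614 = 2.355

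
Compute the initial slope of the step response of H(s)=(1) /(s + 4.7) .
IVT: y'(0⁺) = lim_{s→∞} s²·Y(s) = lim_{s→∞} s·H(s).
deg(num) = 0, deg(den) = 1, relative degree = 1, so s·H(s) → (leading num)/(leading den) = 1/1 = 1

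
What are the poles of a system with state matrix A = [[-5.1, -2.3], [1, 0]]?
Eigenvalues solve det(λI - A) = 0.
Characteristic polynomial: λ^2 + 5.1*λ + 2.3 = 0.
Factor: (λ + 4.6)(λ + 0.5) = 0.
Roots: -0.5, -4.6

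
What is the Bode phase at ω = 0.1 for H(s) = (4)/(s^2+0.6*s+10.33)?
Substitute s = j*0.1: H(j0.1) = 0.387584 - 0.00225339j.
∠H(j0.1) = atan2(Im, Re) = atan2(-0.00225339, 0.387584) = -0.33°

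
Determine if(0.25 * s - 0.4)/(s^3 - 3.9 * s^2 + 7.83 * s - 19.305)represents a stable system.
Denominator: s^3 - 3.9*s^2 + 7.83*s - 19.305 = (s - 3.3)(s^2 - 0.6*s + 5.85). Poles: 0.3 + 2.4j, 0.3 - 2.4j, 3.3. All Re(p)<0: No (unstable)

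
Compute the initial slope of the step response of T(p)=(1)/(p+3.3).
IVT: y'(0⁺) = lim_{p→∞} p²·Y(p) = lim_{p→∞} p·T(p).
deg(num) = 0, deg(den) = 1, relative degree = 1, so p·T(p) → (leading num)/(leading den) = 1/1 = 1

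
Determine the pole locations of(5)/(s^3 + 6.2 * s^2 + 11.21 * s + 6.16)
Set denominator = 0: s^3 + 6.2*s^2 + 11.21*s + 6.16 = (s + 1.6)(s + 3.5)(s + 1.1) = 0 → Poles: -1.1, -1.6, -3.5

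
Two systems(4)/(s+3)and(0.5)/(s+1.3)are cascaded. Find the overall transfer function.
Series: H = H₁ · H₂ = (n₁·n₂)/(d₁·d₂).
Num: n₁·n₂ = 2. Den: d₁·d₂ = s^2 + 4.3*s + 3.9.
H(s) = (2)/(s^2 + 4.3*s + 3.9)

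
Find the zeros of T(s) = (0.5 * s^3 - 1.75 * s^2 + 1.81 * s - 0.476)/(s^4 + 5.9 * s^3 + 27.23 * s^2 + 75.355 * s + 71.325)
Set numerator = 0: 0.5*s^3 - 1.75*s^2 + 1.81*s - 0.476 = 0.5*(s - 0.4)(s - 1.4)(s - 1.7) = 0 → Zeros: 0.4, 1.4, 1.7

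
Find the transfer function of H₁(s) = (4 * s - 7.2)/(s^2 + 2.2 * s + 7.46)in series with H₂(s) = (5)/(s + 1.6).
Series: H = H₁ · H₂ = (n₁·n₂)/(d₁·d₂).
Num: n₁·n₂ = 20*s - 36. Den: d₁·d₂ = s^3 + 3.8*s^2 + 10.98*s + 11.936.
H(s) = (20*s - 36)/(s^3 + 3.8*s^2 + 10.98*s + 11.936)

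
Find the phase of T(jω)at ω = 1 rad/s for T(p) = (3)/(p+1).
Substitute p = j*1: T(j1) = 1.5 - 1.5j.
∠T(j1) = atan2(Im, Re) = atan2(-1.5, 1.5) = -45.00°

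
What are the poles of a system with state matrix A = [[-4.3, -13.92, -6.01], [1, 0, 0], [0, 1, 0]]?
Eigenvalues solve det(λI - A) = 0.
Characteristic polynomial: λ^3 + 4.3*λ^2 + 13.92*λ + 6.01 = 0.
Factor: (λ + 0.5)(λ^2 + 3.8*λ + 12.02) = 0.
Roots: -0.5, -1.9 + 2.9j, -1.9 - 2.9j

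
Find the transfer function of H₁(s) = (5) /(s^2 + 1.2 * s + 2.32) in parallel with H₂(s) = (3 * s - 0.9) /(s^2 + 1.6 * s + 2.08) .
Parallel: H = H₁ + H₂ = (n₁·d₂ + n₂·d₁)/(d₁·d₂).
n₁·d₂ = 5*s^2 + 8*s + 10.4. n₂·d₁ = 3*s^3 + 2.7*s^2 + 5.88*s - 2.088. Sum = 3*s^3 + 7.7*s^2 + 13.88*s + 8.312. d₁·d₂ = s^4 + 2.8*s^3 + 6.32*s^2 + 6.208*s + 4.8256.
H(s) = (3*s^3 + 7.7*s^2 + 13.88*s + 8.312)/(s^4 + 2.8*s^3 + 6.32*s^2 + 6.208*s + 4.8256)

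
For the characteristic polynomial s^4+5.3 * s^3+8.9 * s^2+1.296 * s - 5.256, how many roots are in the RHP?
s^4 + 5.3*s^3 + 8.9*s^2 + 1.296*s - 5.256 = (s - 0.6)(s + 1.5)(s^2 + 4.4*s + 5.84). Poles: -1.5, -2.2 + 1j, -2.2 - 1j, 0.6. RHP poles (Re>0): 1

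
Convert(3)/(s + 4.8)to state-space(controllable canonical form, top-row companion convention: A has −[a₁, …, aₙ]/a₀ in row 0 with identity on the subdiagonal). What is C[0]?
Reachable canonical form: C = numerator coefficients (right-aligned, zero-padded to length n).
num = 3, C = [[3]].
C[0] = 3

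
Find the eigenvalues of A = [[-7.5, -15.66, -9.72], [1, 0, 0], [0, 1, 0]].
Eigenvalues solve det(λI - A) = 0.
Characteristic polynomial: λ^3 + 7.5*λ^2 + 15.66*λ + 9.72 = 0.
Factor: (λ + 1.8)(λ + 4.5)(λ + 1.2) = 0.
Roots: -1.2, -1.8, -4.5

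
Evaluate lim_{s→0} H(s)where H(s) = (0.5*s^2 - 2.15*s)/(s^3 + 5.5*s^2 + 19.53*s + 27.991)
DC gain = H(0) = num(0)/den(0) = 0/27.991 = 0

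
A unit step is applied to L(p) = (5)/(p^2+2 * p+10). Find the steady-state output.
FVT: lim_{t→∞} y(t) = lim_{p→0} p*Y(p) where Y(p) = L(p)/p.
= lim_{p→0} L(p) = L(0) = num(0)/den(0) = 5/10 = 0.5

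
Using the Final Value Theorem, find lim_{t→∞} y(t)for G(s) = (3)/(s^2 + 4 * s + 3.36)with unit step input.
FVT: lim_{t→∞} y(t) = lim_{s→0} s*Y(s) where Y(s) = G(s)/s.
= lim_{s→0} G(s) = G(0) = num(0)/den(0) = 3/3.36 = 0.8929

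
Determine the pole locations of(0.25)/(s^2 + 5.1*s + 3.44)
Set denominator = 0: s^2 + 5.1*s + 3.44 = (s + 4.3)(s + 0.8) = 0 → Poles: -0.8, -4.3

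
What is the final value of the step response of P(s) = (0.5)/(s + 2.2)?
FVT: lim_{t→∞} y(t) = lim_{s→0} s*Y(s) where Y(s) = P(s)/s.
= lim_{s→0} P(s) = P(0) = num(0)/den(0) = 0.5/2.2 = 0.2273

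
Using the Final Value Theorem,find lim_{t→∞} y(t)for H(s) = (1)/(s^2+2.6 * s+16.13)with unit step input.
FVT: lim_{t→∞} y(t) = lim_{s→0} s*Y(s) where Y(s) = H(s)/s.
= lim_{s→0} H(s) = H(0) = num(0)/den(0) = 1/16.13 = 0.062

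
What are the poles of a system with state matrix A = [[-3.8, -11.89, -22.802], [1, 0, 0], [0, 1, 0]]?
Eigenvalues solve det(λI - A) = 0.
Characteristic polynomial: λ^3 + 3.8*λ^2 + 11.89*λ + 22.802 = 0.
Factor: (λ + 2.6)(λ^2 + 1.2*λ + 8.77) = 0.
Roots: -0.6 + 2.9j, -0.6 - 2.9j, -2.6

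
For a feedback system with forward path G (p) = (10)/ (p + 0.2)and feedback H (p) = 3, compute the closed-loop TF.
Closed-loop T = G/(1+GH).
Numerator: G_num * H_den = 10.
Denominator: G_den * H_den + G_num * H_num = (p + 0.2) + (30) = p + 30.2.
T(p) = (10)/(p + 30.2)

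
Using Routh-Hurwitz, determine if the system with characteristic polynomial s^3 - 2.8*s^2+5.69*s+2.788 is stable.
Routh array:
s^3: [1, 5.69]; s^2: [-2.8, 2.788]; s^1: [6.68571]; s^0: [2.788]
First column: [1, -2.8, 6.68571, 2.788]. Sign changes = 2.
No, unstable (2 RHP root(s))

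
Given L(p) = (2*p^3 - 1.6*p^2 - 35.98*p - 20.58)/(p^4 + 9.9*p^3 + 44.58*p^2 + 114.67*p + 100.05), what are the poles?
Set denominator = 0: p^4 + 9.9*p^3 + 44.58*p^2 + 114.67*p + 100.05 = (p + 4.6)(p + 1.5)(p^2 + 3.8*p + 14.5) = 0 → Poles: -1.5, -1.9 + 3.3j, -1.9 - 3.3j, -4.6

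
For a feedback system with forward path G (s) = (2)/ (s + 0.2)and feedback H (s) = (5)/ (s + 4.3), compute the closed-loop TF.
Closed-loop T = G/(1+GH).
Numerator: G_num * H_den = 2*s + 8.6.
Denominator: G_den * H_den + G_num * H_num = (s^2 + 4.5*s + 0.86) + (10) = s^2 + 4.5*s + 10.86.
T(s) = (2*s + 8.6)/(s^2 + 4.5*s + 10.86)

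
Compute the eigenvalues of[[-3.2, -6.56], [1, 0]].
Eigenvalues solve det(λI - A) = 0.
Characteristic polynomial: λ^2 + 3.2*λ + 6.56 = 0.
Roots: -1.6 + 2j, -1.6 - 2j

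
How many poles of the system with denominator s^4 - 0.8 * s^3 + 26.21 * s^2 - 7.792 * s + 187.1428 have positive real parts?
s^4 - 0.8*s^3 + 26.21*s^2 - 7.792*s + 187.1428 = (s^2 - 1.6*s + 15.08)(s^2 + 0.8*s + 12.41). Poles: -0.4 + 3.5j, -0.4 - 3.5j, 0.8 + 3.8j, 0.8 - 3.8j. RHP poles (Re>0): 2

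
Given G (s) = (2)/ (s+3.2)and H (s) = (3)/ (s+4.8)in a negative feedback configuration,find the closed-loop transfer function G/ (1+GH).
Closed-loop T = G/(1+GH).
Numerator: G_num * H_den = 2*s + 9.6.
Denominator: G_den * H_den + G_num * H_num = (s^2 + 8*s + 15.36) + (6) = s^2 + 8*s + 21.36.
T(s) = (2*s + 9.6)/(s^2 + 8*s + 21.36)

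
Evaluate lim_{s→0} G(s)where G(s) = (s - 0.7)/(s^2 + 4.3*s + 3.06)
DC gain = G(0) = num(0)/den(0) = -0.7/3.06 = -0.2288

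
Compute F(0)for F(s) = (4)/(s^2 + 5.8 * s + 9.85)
DC gain = F(0) = num(0)/den(0) = 4/9.85 = 0.4061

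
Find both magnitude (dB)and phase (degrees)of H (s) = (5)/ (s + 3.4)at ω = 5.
Substitute s = j*5: H(j5) = 0.464989 - 0.683807j.
|H| = 20*log₁₀(sqrt(Re²+Im²)) = -1.65 dB.
∠H = atan2(Im, Re) = -55.78°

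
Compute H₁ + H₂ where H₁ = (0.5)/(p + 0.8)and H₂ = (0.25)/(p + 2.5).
Parallel: H = H₁ + H₂ = (n₁·d₂ + n₂·d₁)/(d₁·d₂).
n₁·d₂ = 0.5*p + 1.25. n₂·d₁ = 0.25*p + 0.2. Sum = 0.75*p + 1.45. d₁·d₂ = p^2 + 3.3*p + 2.
H(p) = (0.75*p + 1.45)/(p^2 + 3.3*p + 2)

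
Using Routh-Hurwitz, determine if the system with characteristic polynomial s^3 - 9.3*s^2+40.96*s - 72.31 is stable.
Routh array:
s^3: [1, 40.96]; s^2: [-9.3, -72.31]; s^1: [33.1847]; s^0: [-72.31]
First column: [1, -9.3, 33.1847, -72.31]. Sign changes = 3.
No, unstable (3 RHP root(s))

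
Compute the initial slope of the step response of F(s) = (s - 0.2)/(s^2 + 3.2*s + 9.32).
IVT: y'(0⁺) = lim_{s→∞} s²·Y(s) = lim_{s→∞} s·F(s).
deg(num) = 1, deg(den) = 2, relative degree = 1, so s·F(s) → (leading num)/(leading den) = 1/1 = 1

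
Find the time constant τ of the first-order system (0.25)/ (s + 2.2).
First-order system: τ = -1/pole. Pole = -2.2. τ = -1/(-2.2) = 0.4545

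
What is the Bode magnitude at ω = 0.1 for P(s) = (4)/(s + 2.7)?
Substitute s = j*0.1: P(j0.1) = 1.47945 - 0.0547945j.
|P(j0.1)| = sqrt(Re² + Im²) = 1.48.
20*log₁₀(1.48) = 3.41 dB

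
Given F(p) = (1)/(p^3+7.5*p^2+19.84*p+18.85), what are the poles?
Set denominator = 0: p^3 + 7.5*p^2 + 19.84*p + 18.85 = (p + 2.9)(p^2 + 4.6*p + 6.5) = 0 → Poles: -2.3 + 1.1j, -2.3 - 1.1j, -2.9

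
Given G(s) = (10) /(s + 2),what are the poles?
Set denominator = 0: s + 2 = 0 → Poles: -2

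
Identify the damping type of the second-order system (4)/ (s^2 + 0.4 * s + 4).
Standard form: ωn²/(s²+2ζωn·s+ωn²) gives ωn=2, ζ=0.1.
Underdamped (ζ = 0.1 < 1)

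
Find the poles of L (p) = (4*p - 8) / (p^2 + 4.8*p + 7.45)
Set denominator = 0: p^2 + 4.8*p + 7.45 = 0 → Poles: -2.4 + 1.3j, -2.4 - 1.3j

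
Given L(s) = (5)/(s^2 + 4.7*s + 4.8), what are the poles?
Set denominator = 0: s^2 + 4.7*s + 4.8 = (s + 3.2)(s + 1.5) = 0 → Poles: -1.5, -3.2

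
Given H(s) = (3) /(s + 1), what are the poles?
Set denominator = 0: s + 1 = 0 → Poles: -1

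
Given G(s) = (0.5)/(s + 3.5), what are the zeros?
Numerator is a nonzero constant (0.5) → Zeros: none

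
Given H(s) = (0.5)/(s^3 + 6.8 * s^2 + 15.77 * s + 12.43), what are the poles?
Set denominator = 0: s^3 + 6.8*s^2 + 15.77*s + 12.43 = (s + 2.2)(s^2 + 4.6*s + 5.65) = 0 → Poles: -2.2, -2.3 + 0.6j, -2.3 - 0.6j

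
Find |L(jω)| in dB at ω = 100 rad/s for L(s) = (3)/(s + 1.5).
Substitute s = j*100: L(j100) = 0.000449899 - 0.0299933j.
|L(j100)| = sqrt(Re² + Im²) = 0.03.
20*log₁₀(0.03) = -30.46 dB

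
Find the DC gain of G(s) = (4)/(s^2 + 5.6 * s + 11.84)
DC gain = G(0) = num(0)/den(0) = 4/11.84 = 0.3378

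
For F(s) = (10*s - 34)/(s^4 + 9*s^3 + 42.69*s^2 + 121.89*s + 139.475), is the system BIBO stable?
Denominator: s^4 + 9*s^3 + 42.69*s^2 + 121.89*s + 139.475 = (s + 3.5)(s + 2.5)(s^2 + 3*s + 15.94). Poles: -1.5 + 3.7j, -1.5 - 3.7j, -2.5, -3.5. All Re(p)<0: Yes (stable)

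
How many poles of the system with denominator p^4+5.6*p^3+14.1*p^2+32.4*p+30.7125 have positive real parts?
p^4 + 5.6*p^3 + 14.1*p^2 + 32.4*p + 30.7125 = (p + 3.5)(p + 1.5)(p^2 + 0.6*p + 5.85). Poles: -0.3 + 2.4j, -0.3 - 2.4j, -1.5, -3.5. RHP poles (Re>0): 0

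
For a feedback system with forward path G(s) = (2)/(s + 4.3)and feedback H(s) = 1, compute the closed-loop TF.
Closed-loop T = G/(1+GH).
Numerator: G_num * H_den = 2.
Denominator: G_den * H_den + G_num * H_num = (s + 4.3) + (2) = s + 6.3.
T(s) = (2)/(s + 6.3)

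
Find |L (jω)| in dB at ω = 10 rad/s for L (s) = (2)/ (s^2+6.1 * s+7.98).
Substitute s = j*10: L(j10) = -0.0150993 - 0.0100093j.
|L(j10)| = sqrt(Re² + Im²) = 0.01812.
20*log₁₀(0.01812) = -34.84 dB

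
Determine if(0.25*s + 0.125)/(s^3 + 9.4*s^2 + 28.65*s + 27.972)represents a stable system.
Denominator: s^3 + 9.4*s^2 + 28.65*s + 27.972 = (s + 2.1)(s + 3.7)(s + 3.6). Poles: -2.1, -3.6, -3.7. All Re(p)<0: Yes (stable)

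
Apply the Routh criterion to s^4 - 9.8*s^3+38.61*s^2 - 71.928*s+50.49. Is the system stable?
Routh array:
s^4: [1, 38.61, 50.49]; s^3: [-9.8, -71.928]; s^2: [31.2704, 50.49]; s^1: [-56.1047]; s^0: [50.49]
First column: [1, -9.8, 31.2704, -56.1047, 50.49]. Sign changes = 4.
No, unstable (4 RHP root(s))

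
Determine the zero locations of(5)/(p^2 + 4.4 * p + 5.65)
Numerator is a nonzero constant (5) → Zeros: none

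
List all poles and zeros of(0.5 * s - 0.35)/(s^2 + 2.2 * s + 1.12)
Set denominator = 0: s^2 + 2.2*s + 1.12 = (s + 0.8)(s + 1.4) = 0 → Poles: -0.8, -1.4
Set numerator = 0: 0.5*s - 0.35 = 0 → Zeros: 0.7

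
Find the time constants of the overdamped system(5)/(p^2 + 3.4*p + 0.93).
Overdamped: real poles at -3.1, -0.3. τ = -1/pole → τ₁ = 0.3226, τ₂ = 3.333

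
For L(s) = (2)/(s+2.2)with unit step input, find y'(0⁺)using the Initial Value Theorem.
IVT: y'(0⁺) = lim_{s→∞} s²·Y(s) = lim_{s→∞} s·L(s).
deg(num) = 0, deg(den) = 1, relative degree = 1, so s·L(s) → (leading num)/(leading den) = 2/1 = 2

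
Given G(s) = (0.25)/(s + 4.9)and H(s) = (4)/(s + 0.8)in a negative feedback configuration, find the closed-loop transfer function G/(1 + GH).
Closed-loop T = G/(1+GH).
Numerator: G_num * H_den = 0.25*s + 0.2.
Denominator: G_den * H_den + G_num * H_num = (s^2 + 5.7*s + 3.92) + (1) = s^2 + 5.7*s + 4.92.
T(s) = (0.25*s + 0.2)/(s^2 + 5.7*s + 4.92)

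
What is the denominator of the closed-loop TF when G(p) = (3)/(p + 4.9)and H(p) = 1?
Characteristic poly = G_den * H_den + G_num * H_num = (p + 4.9) + (3) = p + 7.9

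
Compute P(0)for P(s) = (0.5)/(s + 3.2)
DC gain = P(0) = num(0)/den(0) = 0.5/3.2 = 0.1562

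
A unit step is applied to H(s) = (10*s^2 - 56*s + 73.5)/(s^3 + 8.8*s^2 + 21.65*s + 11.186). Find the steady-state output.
FVT: lim_{t→∞} y(t) = lim_{s→0} s*Y(s) where Y(s) = H(s)/s.
= lim_{s→0} H(s) = H(0) = num(0)/den(0) = 73.5/11.186 = 6.571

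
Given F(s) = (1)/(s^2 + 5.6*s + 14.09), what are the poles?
Set denominator = 0: s^2 + 5.6*s + 14.09 = 0 → Poles: -2.8 + 2.5j, -2.8 - 2.5j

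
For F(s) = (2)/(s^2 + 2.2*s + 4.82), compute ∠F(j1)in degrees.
Substitute s = j*1: F(j1) = 0.393158 - 0.226426j.
∠F(j1) = atan2(Im, Re) = atan2(-0.226426, 0.393158) = -29.94°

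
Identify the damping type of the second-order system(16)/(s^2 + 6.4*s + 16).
Standard form: ωn²/(s²+2ζωn·s+ωn²) gives ωn=4, ζ=0.8.
Underdamped (ζ = 0.8 < 1)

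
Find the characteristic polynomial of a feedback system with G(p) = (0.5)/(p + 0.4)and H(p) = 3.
Characteristic poly = G_den * H_den + G_num * H_num = (p + 0.4) + (1.5) = p + 1.9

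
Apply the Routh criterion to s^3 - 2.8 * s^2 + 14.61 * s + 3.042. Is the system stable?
Routh array:
s^3: [1, 14.61]; s^2: [-2.8, 3.042]; s^1: [15.6964]; s^0: [3.042]
First column: [1, -2.8, 15.6964, 3.042]. Sign changes = 2.
No, unstable (2 RHP root(s))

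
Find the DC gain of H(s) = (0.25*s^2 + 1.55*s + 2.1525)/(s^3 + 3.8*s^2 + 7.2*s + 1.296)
DC gain = H(0) = num(0)/den(0) = 2.1525/1.296 = 1.661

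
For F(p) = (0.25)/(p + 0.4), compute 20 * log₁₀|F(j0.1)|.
Substitute p = j*0.1: F(j0.1) = 0.588235 - 0.147059j.
|F(j0.1)| = sqrt(Re² + Im²) = 0.6063.
20*log₁₀(0.6063) = -4.35 dB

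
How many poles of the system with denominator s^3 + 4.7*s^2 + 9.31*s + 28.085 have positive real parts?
s^3 + 4.7*s^2 + 9.31*s + 28.085 = (s + 4.1)(s^2 + 0.6*s + 6.85). Poles: -0.3 + 2.6j, -0.3 - 2.6j, -4.1. RHP poles (Re>0): 0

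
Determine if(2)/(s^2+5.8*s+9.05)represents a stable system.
Denominator: s^2 + 5.8*s + 9.05. Poles: -2.9 + 0.8j, -2.9 - 0.8j. All Re(p)<0: Yes (stable)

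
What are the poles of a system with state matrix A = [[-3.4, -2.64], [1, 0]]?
Eigenvalues solve det(λI - A) = 0.
Characteristic polynomial: λ^2 + 3.4*λ + 2.64 = 0.
Factor: (λ + 1.2)(λ + 2.2) = 0.
Roots: -1.2, -2.2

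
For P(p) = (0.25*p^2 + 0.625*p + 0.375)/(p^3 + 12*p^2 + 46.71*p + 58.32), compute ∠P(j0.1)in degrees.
Substitute p = j*0.1: P(j0.1) = 0.00644502 + 0.000556732j.
∠P(j0.1) = atan2(Im, Re) = atan2(0.000556732, 0.00644502) = 4.94°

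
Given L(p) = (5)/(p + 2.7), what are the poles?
Set denominator = 0: p + 2.7 = 0 → Poles: -2.7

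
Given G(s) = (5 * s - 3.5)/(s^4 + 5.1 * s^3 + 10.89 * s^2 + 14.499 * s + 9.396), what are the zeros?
Set numerator = 0: 5*s - 3.5 = 0 → Zeros: 0.7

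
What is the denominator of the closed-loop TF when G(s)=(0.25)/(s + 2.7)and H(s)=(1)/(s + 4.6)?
Characteristic poly = G_den * H_den + G_num * H_num = (s^2 + 7.3*s + 12.42) + (0.25) = s^2 + 7.3*s + 12.67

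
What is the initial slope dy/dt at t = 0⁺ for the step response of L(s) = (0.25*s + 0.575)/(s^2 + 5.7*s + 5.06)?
IVT: y'(0⁺) = lim_{s→∞} s²·Y(s) = lim_{s→∞} s·L(s).
deg(num) = 1, deg(den) = 2, relative degree = 1, so s·L(s) → (leading num)/(leading den) = 0.25/1 = 0.25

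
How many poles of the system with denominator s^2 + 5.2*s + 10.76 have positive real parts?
Poles: -2.6 + 2j, -2.6 - 2j. RHP poles (Re>0): 0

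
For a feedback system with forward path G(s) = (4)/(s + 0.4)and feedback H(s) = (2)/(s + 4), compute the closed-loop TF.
Closed-loop T = G/(1+GH).
Numerator: G_num * H_den = 4*s + 16.
Denominator: G_den * H_den + G_num * H_num = (s^2 + 4.4*s + 1.6) + (8) = s^2 + 4.4*s + 9.6.
T(s) = (4*s + 16)/(s^2 + 4.4*s + 9.6)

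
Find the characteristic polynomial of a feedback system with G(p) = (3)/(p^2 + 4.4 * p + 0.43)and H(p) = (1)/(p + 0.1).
Characteristic poly = G_den * H_den + G_num * H_num = (p^3 + 4.5*p^2 + 0.87*p + 0.043) + (3) = p^3 + 4.5*p^2 + 0.87*p + 3.043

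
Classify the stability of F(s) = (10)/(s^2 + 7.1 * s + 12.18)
Denominator: s^2 + 7.1*s + 12.18 = (s + 4.2)(s + 2.9). Poles: -2.9, -4.2. Stable (all poles in LHP)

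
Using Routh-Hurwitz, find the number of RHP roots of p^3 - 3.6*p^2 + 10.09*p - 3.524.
Routh array:
p^3: [1, 10.09]; p^2: [-3.6, -3.524]; p^1: [9.11111]; p^0: [-3.524]
First column: [1, -3.6, 9.11111, -3.524]. Sign changes = RHP roots = 3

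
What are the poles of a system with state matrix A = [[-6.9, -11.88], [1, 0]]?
Eigenvalues solve det(λI - A) = 0.
Characteristic polynomial: λ^2 + 6.9*λ + 11.88 = 0.
Factor: (λ + 3.3)(λ + 3.6) = 0.
Roots: -3.3, -3.6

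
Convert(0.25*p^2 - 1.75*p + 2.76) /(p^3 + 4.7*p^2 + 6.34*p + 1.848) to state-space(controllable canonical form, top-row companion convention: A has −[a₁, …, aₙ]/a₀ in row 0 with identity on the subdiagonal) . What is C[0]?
Reachable canonical form: C = numerator coefficients (right-aligned, zero-padded to length n).
num = 0.25*p^2 - 1.75*p + 2.76, C = [[0.25, -1.75, 2.76]].
C[0] = 0.25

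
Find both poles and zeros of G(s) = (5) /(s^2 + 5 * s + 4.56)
Set denominator = 0: s^2 + 5*s + 4.56 = (s + 3.8)(s + 1.2) = 0 → Poles: -1.2, -3.8
Numerator is a nonzero constant (5) → Zeros: none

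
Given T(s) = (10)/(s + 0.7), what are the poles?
Set denominator = 0: s + 0.7 = 0 → Poles: -0.7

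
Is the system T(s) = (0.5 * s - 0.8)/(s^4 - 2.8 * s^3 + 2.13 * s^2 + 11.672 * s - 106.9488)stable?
Denominator: s^4 - 2.8*s^3 + 2.13*s^2 + 11.672*s - 106.9488 = (s - 3.6)(s + 2.8)(s^2 - 2*s + 10.61). Poles: -2.8, 1 + 3.1j, 1 - 3.1j, 3.6. All Re(p)<0: No (unstable)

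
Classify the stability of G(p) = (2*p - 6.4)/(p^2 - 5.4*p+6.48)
Denominator: p^2 - 5.4*p + 6.48 = (p - 3.6)(p - 1.8). Poles: 1.8, 3.6. Unstable (2 pole(s) in RHP)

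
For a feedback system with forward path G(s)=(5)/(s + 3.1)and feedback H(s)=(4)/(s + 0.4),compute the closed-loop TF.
Closed-loop T = G/(1+GH).
Numerator: G_num * H_den = 5*s + 2.
Denominator: G_den * H_den + G_num * H_num = (s^2 + 3.5*s + 1.24) + (20) = s^2 + 3.5*s + 21.24.
T(s) = (5*s + 2)/(s^2 + 3.5*s + 21.24)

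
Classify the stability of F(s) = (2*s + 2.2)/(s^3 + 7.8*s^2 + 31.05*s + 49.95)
Denominator: s^3 + 7.8*s^2 + 31.05*s + 49.95 = (s + 3)(s^2 + 4.8*s + 16.65). Poles: -2.4 + 3.3j, -2.4 - 3.3j, -3. Stable (all poles in LHP)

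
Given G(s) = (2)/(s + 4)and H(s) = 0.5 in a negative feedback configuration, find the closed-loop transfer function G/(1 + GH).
Closed-loop T = G/(1+GH).
Numerator: G_num * H_den = 2.
Denominator: G_den * H_den + G_num * H_num = (s + 4) + (1) = s + 5.
T(s) = (2)/(s + 5)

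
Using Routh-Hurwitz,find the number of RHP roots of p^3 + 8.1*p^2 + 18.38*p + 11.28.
Routh array:
p^3: [1, 18.38]; p^2: [8.1, 11.28]; p^1: [16.9874]; p^0: [11.28]
First column: [1, 8.1, 16.9874, 11.28]. Sign changes = RHP roots = 0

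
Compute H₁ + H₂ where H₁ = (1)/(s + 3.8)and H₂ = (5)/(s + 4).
Parallel: H = H₁ + H₂ = (n₁·d₂ + n₂·d₁)/(d₁·d₂).
n₁·d₂ = s + 4. n₂·d₁ = 5*s + 19. Sum = 6*s + 23. d₁·d₂ = s^2 + 7.8*s + 15.2.
H(s) = (6*s + 23)/(s^2 + 7.8*s + 15.2)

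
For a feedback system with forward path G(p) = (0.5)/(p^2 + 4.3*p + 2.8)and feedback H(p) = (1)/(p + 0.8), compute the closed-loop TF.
Closed-loop T = G/(1+GH).
Numerator: G_num * H_den = 0.5*p + 0.4.
Denominator: G_den * H_den + G_num * H_num = (p^3 + 5.1*p^2 + 6.24*p + 2.24) + (0.5) = p^3 + 5.1*p^2 + 6.24*p + 2.74.
T(p) = (0.5*p + 0.4)/(p^3 + 5.1*p^2 + 6.24*p + 2.74)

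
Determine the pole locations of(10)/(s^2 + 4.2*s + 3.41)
Set denominator = 0: s^2 + 4.2*s + 3.41 = (s + 3.1)(s + 1.1) = 0 → Poles: -1.1, -3.1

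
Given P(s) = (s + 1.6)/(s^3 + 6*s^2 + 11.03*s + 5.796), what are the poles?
Set denominator = 0: s^3 + 6*s^2 + 11.03*s + 5.796 = (s + 2.8)(s + 2.3)(s + 0.9) = 0 → Poles: -0.9, -2.3, -2.8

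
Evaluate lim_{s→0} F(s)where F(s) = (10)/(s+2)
DC gain = F(0) = num(0)/den(0) = 10/2 = 5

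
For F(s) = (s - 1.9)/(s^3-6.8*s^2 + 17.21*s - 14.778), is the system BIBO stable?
Denominator: s^3 - 6.8*s^2 + 17.21*s - 14.778 = (s - 1.8)(s^2 - 5*s + 8.21). Poles: 1.8, 2.5 + 1.4j, 2.5 - 1.4j. All Re(p)<0: No (unstable)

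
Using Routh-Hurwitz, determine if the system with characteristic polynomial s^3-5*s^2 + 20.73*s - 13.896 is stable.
Routh array:
s^3: [1, 20.73]; s^2: [-5, -13.896]; s^1: [17.9508]; s^0: [-13.896]
First column: [1, -5, 17.9508, -13.896]. Sign changes = 3.
No, unstable (3 RHP root(s))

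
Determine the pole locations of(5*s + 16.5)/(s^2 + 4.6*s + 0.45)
Set denominator = 0: s^2 + 4.6*s + 0.45 = (s + 4.5)(s + 0.1) = 0 → Poles: -0.1, -4.5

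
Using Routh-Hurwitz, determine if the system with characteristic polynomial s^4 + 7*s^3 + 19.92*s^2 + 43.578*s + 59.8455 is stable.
Routh array:
s^4: [1, 19.92, 59.8455]; s^3: [7, 43.578]; s^2: [13.6946, 59.8455]; s^1: [12.9879]; s^0: [59.8455]
First column: [1, 7, 13.6946, 12.9879, 59.8455]. Sign changes = 0.
Yes, stable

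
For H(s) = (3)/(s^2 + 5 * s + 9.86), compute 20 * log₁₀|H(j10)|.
Substitute s = j*10: H(j10) = -0.0254508 - 0.0141174j.
|H(j10)| = sqrt(Re² + Im²) = 0.0291.
20*log₁₀(0.0291) = -30.72 dB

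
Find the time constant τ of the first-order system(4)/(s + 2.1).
First-order system: τ = -1/pole. Pole = -2.1. τ = -1/(-2.1) = 0.4762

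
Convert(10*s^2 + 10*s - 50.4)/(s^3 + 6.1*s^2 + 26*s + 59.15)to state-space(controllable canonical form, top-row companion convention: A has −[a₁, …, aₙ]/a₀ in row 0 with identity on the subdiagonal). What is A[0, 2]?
Reachable canonical form for den = s^3 + 6.1*s^2 + 26*s + 59.15: top row of A = -[a₁,a₂,...,aₙ]/a₀, ones on the subdiagonal, zeros elsewhere.
A = [[-6.1, -26, -59.15], [1, 0, 0], [0, 1, 0]].
A[0,2] = -59.15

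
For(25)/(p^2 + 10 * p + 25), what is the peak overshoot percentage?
Standard form: ωn²/(p²+2ζωn·p+ωn²) → ωn = 5, ζ = 1.
ζ ≥ 1, so the response is non-oscillatory: peak overshoot = 0%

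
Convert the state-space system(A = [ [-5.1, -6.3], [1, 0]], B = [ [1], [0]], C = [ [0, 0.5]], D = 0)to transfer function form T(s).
T(s) = C(sI - A)⁻¹B + D.
Characteristic polynomial det(sI - A) = s^2 + 5.1*s + 6.3.
Numerator from C·adj(sI-A)·B + D·det(sI-A) = 0.5.
T(s) = (0.5)/(s^2 + 5.1*s + 6.3)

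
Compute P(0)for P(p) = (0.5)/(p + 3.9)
DC gain = P(0) = num(0)/den(0) = 0.5/3.9 = 0.1282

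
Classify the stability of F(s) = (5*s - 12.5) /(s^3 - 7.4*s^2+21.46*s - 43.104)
Denominator: s^3 - 7.4*s^2 + 21.46*s - 43.104 = (s - 4.8)(s^2 - 2.6*s + 8.98). Poles: 1.3 + 2.7j, 1.3 - 2.7j, 4.8. Unstable (3 pole(s) in RHP)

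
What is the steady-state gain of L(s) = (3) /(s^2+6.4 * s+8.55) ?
DC gain = L(0) = num(0)/den(0) = 3/8.55 = 0.3509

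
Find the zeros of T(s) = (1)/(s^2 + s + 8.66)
Numerator is a nonzero constant (1) → Zeros: none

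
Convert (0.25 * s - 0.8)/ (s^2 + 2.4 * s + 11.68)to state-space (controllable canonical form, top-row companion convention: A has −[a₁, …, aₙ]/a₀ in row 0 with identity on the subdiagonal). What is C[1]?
Reachable canonical form: C = numerator coefficients (right-aligned, zero-padded to length n).
num = 0.25*s - 0.8, C = [[0.25, -0.8]].
C[1] = -0.8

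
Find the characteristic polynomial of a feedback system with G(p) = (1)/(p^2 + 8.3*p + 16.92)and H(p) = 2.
Characteristic poly = G_den * H_den + G_num * H_num = (p^2 + 8.3*p + 16.92) + (2) = p^2 + 8.3*p + 18.92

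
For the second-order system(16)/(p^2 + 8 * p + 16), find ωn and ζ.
Standard form: ωn²/(p²+2ζωn·p+ωn²).
const=16=ωn² → ωn=4, p coeff=8=2ζωn → ζ=1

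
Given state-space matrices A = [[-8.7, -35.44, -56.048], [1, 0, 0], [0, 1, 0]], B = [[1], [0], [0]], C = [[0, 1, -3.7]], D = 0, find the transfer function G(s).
G(s) = C(sI - A)⁻¹B + D.
Characteristic polynomial det(sI - A) = s^3 + 8.7*s^2 + 35.44*s + 56.048.
Numerator from C·adj(sI-A)·B + D·det(sI-A) = s - 3.7.
G(s) = (s - 3.7)/(s^3 + 8.7*s^2 + 35.44*s + 56.048)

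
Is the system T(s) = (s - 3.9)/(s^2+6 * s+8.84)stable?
Denominator: s^2 + 6*s + 8.84 = (s + 3.4)(s + 2.6). Poles: -2.6, -3.4. All Re(p)<0: Yes (stable)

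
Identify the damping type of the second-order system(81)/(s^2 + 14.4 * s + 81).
Standard form: ωn²/(s²+2ζωn·s+ωn²) gives ωn=9, ζ=0.8.
Underdamped (ζ = 0.8 < 1)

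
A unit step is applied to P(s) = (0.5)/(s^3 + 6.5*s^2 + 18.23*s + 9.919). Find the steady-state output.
FVT: lim_{t→∞} y(t) = lim_{s→0} s*Y(s) where Y(s) = P(s)/s.
= lim_{s→0} P(s) = P(0) = num(0)/den(0) = 0.5/9.919 = 0.05041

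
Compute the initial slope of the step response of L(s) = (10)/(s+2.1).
IVT: y'(0⁺) = lim_{s→∞} s²·Y(s) = lim_{s→∞} s·L(s).
deg(num) = 0, deg(den) = 1, relative degree = 1, so s·L(s) → (leading num)/(leading den) = 10/1 = 10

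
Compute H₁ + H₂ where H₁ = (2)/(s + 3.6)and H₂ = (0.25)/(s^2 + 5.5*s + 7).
Parallel: H = H₁ + H₂ = (n₁·d₂ + n₂·d₁)/(d₁·d₂).
n₁·d₂ = 2*s^2 + 11*s + 14. n₂·d₁ = 0.25*s + 0.9. Sum = 2*s^2 + 11.25*s + 14.9. d₁·d₂ = s^3 + 9.1*s^2 + 26.8*s + 25.2.
H(s) = (2*s^2 + 11.25*s + 14.9)/(s^3 + 9.1*s^2 + 26.8*s + 25.2)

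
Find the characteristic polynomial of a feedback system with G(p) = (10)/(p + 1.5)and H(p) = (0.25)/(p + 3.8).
Characteristic poly = G_den * H_den + G_num * H_num = (p^2 + 5.3*p + 5.7) + (2.5) = p^2 + 5.3*p + 8.2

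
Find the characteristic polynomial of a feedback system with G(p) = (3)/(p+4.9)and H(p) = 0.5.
Characteristic poly = G_den * H_den + G_num * H_num = (p + 4.9) + (1.5) = p + 6.4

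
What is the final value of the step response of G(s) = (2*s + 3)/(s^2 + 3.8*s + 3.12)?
FVT: lim_{t→∞} y(t) = lim_{s→0} s*Y(s) where Y(s) = G(s)/s.
= lim_{s→0} G(s) = G(0) = num(0)/den(0) = 3/3.12 = 0.9615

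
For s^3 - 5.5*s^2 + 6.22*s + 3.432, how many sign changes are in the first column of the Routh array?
Routh array:
s^3: [1, 6.22]; s^2: [-5.5, 3.432]; s^1: [6.844]; s^0: [3.432]
First column: [1, -5.5, 6.844, 3.432]. Sign changes = 2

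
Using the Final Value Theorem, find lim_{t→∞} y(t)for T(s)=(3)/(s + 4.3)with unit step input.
FVT: lim_{t→∞} y(t) = lim_{s→0} s*Y(s) where Y(s) = T(s)/s.
= lim_{s→0} T(s) = T(0) = num(0)/den(0) = 3/4.3 = 0.6977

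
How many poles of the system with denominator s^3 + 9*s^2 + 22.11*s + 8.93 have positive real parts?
s^3 + 9*s^2 + 22.11*s + 8.93 = (s + 0.5)(s + 3.8)(s + 4.7). Poles: -0.5, -3.8, -4.7. RHP poles (Re>0): 0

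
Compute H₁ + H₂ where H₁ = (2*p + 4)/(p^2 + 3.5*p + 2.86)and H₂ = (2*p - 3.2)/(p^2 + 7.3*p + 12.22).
Parallel: H = H₁ + H₂ = (n₁·d₂ + n₂·d₁)/(d₁·d₂).
n₁·d₂ = 2*p^3 + 18.6*p^2 + 53.64*p + 48.88. n₂·d₁ = 2*p^3 + 3.8*p^2 - 5.48*p - 9.152. Sum = 4*p^3 + 22.4*p^2 + 48.16*p + 39.728. d₁·d₂ = p^4 + 10.8*p^3 + 40.63*p^2 + 63.648*p + 34.9492.
H(p) = (4*p^3 + 22.4*p^2 + 48.16*p + 39.728)/(p^4 + 10.8*p^3 + 40.63*p^2 + 63.648*p + 34.9492)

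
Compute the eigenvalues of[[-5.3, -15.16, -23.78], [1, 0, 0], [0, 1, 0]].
Eigenvalues solve det(λI - A) = 0.
Characteristic polynomial: λ^3 + 5.3*λ^2 + 15.16*λ + 23.78 = 0.
Factor: (λ + 2.9)(λ^2 + 2.4*λ + 8.2) = 0.
Roots: -1.2 + 2.6j, -1.2 - 2.6j, -2.9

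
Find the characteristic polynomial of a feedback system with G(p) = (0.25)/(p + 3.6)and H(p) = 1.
Characteristic poly = G_den * H_den + G_num * H_num = (p + 3.6) + (0.25) = p + 3.85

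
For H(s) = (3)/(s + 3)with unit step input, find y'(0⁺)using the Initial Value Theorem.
IVT: y'(0⁺) = lim_{s→∞} s²·Y(s) = lim_{s→∞} s·H(s).
deg(num) = 0, deg(den) = 1, relative degree = 1, so s·H(s) → (leading num)/(leading den) = 3/1 = 3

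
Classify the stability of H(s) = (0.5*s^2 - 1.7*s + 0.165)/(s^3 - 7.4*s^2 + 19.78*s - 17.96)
Denominator: s^3 - 7.4*s^2 + 19.78*s - 17.96 = (s - 2)(s^2 - 5.4*s + 8.98). Poles: 2, 2.7 + 1.3j, 2.7 - 1.3j. Unstable (3 pole(s) in RHP)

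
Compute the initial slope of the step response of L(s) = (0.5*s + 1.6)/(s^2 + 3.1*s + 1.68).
IVT: y'(0⁺) = lim_{s→∞} s²·Y(s) = lim_{s→∞} s·L(s).
deg(num) = 1, deg(den) = 2, relative degree = 1, so s·L(s) → (leading num)/(leading den) = 0.5/1 = 0.5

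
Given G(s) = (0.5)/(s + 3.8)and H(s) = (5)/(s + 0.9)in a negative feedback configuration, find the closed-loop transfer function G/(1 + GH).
Closed-loop T = G/(1+GH).
Numerator: G_num * H_den = 0.5*s + 0.45.
Denominator: G_den * H_den + G_num * H_num = (s^2 + 4.7*s + 3.42) + (2.5) = s^2 + 4.7*s + 5.92.
T(s) = (0.5*s + 0.45)/(s^2 + 4.7*s + 5.92)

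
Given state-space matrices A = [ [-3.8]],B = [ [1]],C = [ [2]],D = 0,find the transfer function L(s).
L(s) = C(sI - A)⁻¹B + D.
Characteristic polynomial det(sI - A) = s + 3.8.
Numerator from C·adj(sI-A)·B + D·det(sI-A) = 2.
L(s) = (2)/(s + 3.8)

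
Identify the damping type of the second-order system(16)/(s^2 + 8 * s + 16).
Standard form: ωn²/(s²+2ζωn·s+ωn²) gives ωn=4, ζ=1.
Critically damped (ζ = 1)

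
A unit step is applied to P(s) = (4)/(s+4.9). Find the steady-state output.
FVT: lim_{t→∞} y(t) = lim_{s→0} s*Y(s) where Y(s) = P(s)/s.
= lim_{s→0} P(s) = P(0) = num(0)/den(0) = 4/4.9 = 0.8163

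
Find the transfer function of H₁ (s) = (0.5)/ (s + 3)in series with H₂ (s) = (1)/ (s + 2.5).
Series: H = H₁ · H₂ = (n₁·n₂)/(d₁·d₂).
Num: n₁·n₂ = 0.5. Den: d₁·d₂ = s^2 + 5.5*s + 7.5.
H(s) = (0.5)/(s^2 + 5.5*s + 7.5)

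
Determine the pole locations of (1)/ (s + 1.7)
Set denominator = 0: s + 1.7 = 0 → Poles: -1.7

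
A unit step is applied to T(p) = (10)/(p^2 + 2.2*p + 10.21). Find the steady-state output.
FVT: lim_{t→∞} y(t) = lim_{p→0} p*Y(p) where Y(p) = T(p)/p.
= lim_{p→0} T(p) = T(0) = num(0)/den(0) = 10/10.21 = 0.9794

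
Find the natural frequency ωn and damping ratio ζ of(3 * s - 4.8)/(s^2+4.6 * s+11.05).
Underdamped: complex pole -2.3 + 2.4j. ωn = |pole| = 3.324, ζ = -Re(pole)/ωn = 0.6919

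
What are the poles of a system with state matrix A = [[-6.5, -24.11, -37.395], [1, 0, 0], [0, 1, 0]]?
Eigenvalues solve det(λI - A) = 0.
Characteristic polynomial: λ^3 + 6.5*λ^2 + 24.11*λ + 37.395 = 0.
Factor: (λ + 2.7)(λ^2 + 3.8*λ + 13.85) = 0.
Roots: -1.9 + 3.2j, -1.9 - 3.2j, -2.7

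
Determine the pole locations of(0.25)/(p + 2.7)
Set denominator = 0: p + 2.7 = 0 → Poles: -2.7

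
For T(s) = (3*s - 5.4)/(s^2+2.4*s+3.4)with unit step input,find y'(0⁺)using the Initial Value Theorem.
IVT: y'(0⁺) = lim_{s→∞} s²·Y(s) = lim_{s→∞} s·T(s).
deg(num) = 1, deg(den) = 2, relative degree = 1, so s·T(s) → (leading num)/(leading den) = 3/1 = 3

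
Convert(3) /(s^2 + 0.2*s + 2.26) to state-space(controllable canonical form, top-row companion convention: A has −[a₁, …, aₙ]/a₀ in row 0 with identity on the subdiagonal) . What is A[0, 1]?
Reachable canonical form for den = s^2 + 0.2*s + 2.26: top row of A = -[a₁,a₂,...,aₙ]/a₀, ones on the subdiagonal, zeros elsewhere.
A = [[-0.2, -2.26], [1, 0]].
A[0,1] = -2.26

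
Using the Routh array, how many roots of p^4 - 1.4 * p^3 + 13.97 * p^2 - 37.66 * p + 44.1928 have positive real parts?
Routh array:
p^4: [1, 13.97, 44.1928]; p^3: [-1.4, -37.66]; p^2: [-12.93, 44.1928]; p^1: [-42.445]; p^0: [44.1928]
First column: [1, -1.4, -12.93, -42.445, 44.1928]. Sign changes = RHP roots = 2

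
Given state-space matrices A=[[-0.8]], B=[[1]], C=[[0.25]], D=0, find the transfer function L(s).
L(s) = C(sI - A)⁻¹B + D.
Characteristic polynomial det(sI - A) = s + 0.8.
Numerator from C·adj(sI-A)·B + D·det(sI-A) = 0.25.
L(s) = (0.25)/(s + 0.8)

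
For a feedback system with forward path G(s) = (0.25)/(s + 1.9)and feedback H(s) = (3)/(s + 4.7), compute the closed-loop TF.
Closed-loop T = G/(1+GH).
Numerator: G_num * H_den = 0.25*s + 1.175.
Denominator: G_den * H_den + G_num * H_num = (s^2 + 6.6*s + 8.93) + (0.75) = s^2 + 6.6*s + 9.68.
T(s) = (0.25*s + 1.175)/(s^2 + 6.6*s + 9.68)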